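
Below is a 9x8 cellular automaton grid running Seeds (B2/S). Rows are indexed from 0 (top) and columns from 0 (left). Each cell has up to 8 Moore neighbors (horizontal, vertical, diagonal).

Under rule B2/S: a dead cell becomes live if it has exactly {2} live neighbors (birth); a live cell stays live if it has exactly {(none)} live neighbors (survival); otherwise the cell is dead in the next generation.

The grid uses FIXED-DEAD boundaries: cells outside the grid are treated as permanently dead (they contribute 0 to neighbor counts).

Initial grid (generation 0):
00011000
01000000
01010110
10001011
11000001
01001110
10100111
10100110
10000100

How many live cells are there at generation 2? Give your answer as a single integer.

Simulating step by step:
Generation 0 (given above): 29 live cells
Generation 1: 9 live cells
00100000
10000010
00000000
00010000
00110000
00010000
00000000
00010000
00001000
Generation 2: 9 live cells
01000000
01000000
00000000
00001000
00000000
00001000
00111000
00001000
00010000
Population at generation 2: 9

Answer: 9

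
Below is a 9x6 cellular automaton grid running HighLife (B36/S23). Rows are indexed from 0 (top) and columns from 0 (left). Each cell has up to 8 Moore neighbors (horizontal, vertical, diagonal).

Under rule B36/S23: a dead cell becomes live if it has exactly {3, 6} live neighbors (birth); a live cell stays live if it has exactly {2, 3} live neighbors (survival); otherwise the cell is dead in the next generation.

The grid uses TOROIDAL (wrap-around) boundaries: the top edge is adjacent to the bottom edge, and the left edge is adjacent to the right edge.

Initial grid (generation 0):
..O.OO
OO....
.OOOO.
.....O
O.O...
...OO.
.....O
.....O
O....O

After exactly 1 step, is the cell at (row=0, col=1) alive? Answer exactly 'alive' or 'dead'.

Simulating step by step:
Generation 0 (given above): 18 live cells
Generation 1: 20 live cells
....O.
O.....
.OOOOO
O...OO
...OOO
...OOO
.....O
....OO
O.....

Cell (0,1) at generation 1: 0 -> dead

Answer: dead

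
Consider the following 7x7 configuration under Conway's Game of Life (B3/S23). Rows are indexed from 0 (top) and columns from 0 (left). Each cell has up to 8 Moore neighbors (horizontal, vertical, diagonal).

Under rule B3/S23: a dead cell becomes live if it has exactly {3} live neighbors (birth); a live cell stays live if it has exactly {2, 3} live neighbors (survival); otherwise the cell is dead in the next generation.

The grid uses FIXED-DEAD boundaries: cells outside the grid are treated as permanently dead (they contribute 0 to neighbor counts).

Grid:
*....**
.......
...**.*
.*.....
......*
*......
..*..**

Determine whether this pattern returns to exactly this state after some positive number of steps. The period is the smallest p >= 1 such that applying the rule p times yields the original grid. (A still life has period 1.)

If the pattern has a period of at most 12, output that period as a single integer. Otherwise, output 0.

Answer: 0

Derivation:
Simulating and comparing each generation to the original:
Gen 0 (original, given above): 12 live cells
Gen 1: 5 live cells, differs from original
Gen 2: 3 live cells, differs from original
Gen 3: 2 live cells, differs from original
Gen 4: 0 live cells, differs from original
Gen 5: 0 live cells, differs from original
Gen 6: 0 live cells, differs from original
Gen 7: 0 live cells, differs from original
Gen 8: 0 live cells, differs from original
Gen 9: 0 live cells, differs from original
Gen 10: 0 live cells, differs from original
Gen 11: 0 live cells, differs from original
Gen 12: 0 live cells, differs from original
No period found within 12 steps.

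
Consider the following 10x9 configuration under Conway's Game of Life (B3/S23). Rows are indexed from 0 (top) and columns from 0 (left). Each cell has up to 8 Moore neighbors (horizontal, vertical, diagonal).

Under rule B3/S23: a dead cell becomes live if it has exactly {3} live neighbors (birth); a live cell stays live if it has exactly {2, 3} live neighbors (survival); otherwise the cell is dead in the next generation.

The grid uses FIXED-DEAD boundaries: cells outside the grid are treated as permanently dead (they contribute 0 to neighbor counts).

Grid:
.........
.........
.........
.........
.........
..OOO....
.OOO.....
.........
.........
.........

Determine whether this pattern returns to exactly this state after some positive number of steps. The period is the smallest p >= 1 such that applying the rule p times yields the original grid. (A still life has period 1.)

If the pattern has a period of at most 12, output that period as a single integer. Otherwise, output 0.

Simulating and comparing each generation to the original:
Gen 0 (original, given above): 6 live cells
Gen 1: 6 live cells, differs from original
Gen 2: 6 live cells, MATCHES original -> period = 2

Answer: 2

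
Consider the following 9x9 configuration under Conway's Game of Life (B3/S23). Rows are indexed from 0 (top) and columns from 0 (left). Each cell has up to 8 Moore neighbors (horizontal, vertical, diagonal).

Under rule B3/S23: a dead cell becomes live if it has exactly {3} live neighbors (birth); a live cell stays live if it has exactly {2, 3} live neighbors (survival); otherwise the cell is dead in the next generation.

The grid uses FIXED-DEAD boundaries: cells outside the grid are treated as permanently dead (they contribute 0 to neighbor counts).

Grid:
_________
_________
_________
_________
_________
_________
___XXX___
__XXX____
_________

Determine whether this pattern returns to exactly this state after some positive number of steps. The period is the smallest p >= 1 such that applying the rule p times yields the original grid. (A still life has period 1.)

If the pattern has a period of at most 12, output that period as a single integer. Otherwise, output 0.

Answer: 2

Derivation:
Simulating and comparing each generation to the original:
Gen 0 (original, given above): 6 live cells
Gen 1: 6 live cells, differs from original
Gen 2: 6 live cells, MATCHES original -> period = 2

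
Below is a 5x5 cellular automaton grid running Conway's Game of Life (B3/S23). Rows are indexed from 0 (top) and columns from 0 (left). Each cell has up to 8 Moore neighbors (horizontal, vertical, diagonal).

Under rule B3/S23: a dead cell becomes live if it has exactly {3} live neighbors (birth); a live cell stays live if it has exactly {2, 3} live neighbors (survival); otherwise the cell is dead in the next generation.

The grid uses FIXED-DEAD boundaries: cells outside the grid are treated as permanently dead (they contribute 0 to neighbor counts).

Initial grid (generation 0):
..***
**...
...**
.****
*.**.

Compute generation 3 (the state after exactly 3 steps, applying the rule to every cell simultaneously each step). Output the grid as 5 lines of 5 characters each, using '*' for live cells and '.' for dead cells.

Answer: ***..
.....
***..
.....
.....

Derivation:
Simulating step by step:
Generation 0 (given above): 14 live cells
Generation 1: 8 live cells
.***.
.*...
*...*
.*...
....*
Generation 2: 7 live cells
.**..
**.*.
**...
.....
.....
Generation 3: 6 live cells
(generation 3 grid is the final answer)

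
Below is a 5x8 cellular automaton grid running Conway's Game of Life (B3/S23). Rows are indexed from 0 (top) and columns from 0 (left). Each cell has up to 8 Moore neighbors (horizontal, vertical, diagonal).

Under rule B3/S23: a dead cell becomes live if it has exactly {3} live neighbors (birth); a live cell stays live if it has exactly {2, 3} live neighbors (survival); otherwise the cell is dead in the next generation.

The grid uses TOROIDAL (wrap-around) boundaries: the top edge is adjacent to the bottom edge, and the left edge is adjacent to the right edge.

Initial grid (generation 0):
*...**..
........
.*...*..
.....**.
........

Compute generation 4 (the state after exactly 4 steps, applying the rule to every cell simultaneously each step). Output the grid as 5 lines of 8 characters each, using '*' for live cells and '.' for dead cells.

Answer: ....*.*.
...**.*.
....*...
.....*..
.....*..

Derivation:
Simulating step by step:
Generation 0 (given above): 7 live cells
Generation 1: 8 live cells
........
....**..
.....**.
.....**.
....*.*.
Generation 2: 7 live cells
....*...
....***.
........
....*..*
......*.
Generation 3: 7 live cells
....*.*.
....**..
....*.*.
........
.....*..
Generation 4: 8 live cells
(generation 4 grid is the final answer)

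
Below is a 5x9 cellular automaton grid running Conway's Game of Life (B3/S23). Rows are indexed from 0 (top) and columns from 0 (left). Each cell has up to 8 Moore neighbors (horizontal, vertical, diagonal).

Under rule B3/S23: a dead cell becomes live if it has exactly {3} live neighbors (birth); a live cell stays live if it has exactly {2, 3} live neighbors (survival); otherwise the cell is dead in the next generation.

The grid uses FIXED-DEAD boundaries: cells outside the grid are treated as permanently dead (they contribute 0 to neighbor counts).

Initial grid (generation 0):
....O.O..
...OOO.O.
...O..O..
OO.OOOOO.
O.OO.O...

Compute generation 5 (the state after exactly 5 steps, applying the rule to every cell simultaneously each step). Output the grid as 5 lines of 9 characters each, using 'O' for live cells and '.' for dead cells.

Answer: .........
...OO....
.........
.........
.........

Derivation:
Simulating step by step:
Generation 0 (given above): 19 live cells
Generation 1: 12 live cells
...OO.O..
...O...O.
.........
OO.....O.
O.OO.O...
Generation 2: 9 live cells
...OO....
...OO....
.........
OOO......
O.O......
Generation 3: 11 live cells
...OO....
...OO....
.OOO.....
O.O......
O.O......
Generation 4: 5 live cells
...OO....
.........
.O..O....
O........
.........
Generation 5: 2 live cells
(generation 5 grid is the final answer)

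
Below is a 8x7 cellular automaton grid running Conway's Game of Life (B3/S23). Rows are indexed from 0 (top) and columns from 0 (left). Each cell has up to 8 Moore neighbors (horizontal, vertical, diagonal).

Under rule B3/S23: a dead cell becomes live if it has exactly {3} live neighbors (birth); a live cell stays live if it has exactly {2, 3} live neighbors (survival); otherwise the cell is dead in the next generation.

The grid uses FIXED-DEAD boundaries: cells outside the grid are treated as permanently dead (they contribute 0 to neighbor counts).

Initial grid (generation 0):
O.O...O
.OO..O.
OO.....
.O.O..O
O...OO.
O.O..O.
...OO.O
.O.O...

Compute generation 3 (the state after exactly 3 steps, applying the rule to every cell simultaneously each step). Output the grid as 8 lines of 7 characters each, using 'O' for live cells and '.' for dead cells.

Simulating step by step:
Generation 0 (given above): 22 live cells
Generation 1: 22 live cells
..O....
..O....
O......
.OO.OO.
O.OOOOO
.O....O
.O.OOO.
..OOO..
Generation 2: 15 live cells
.......
.O.....
..OO...
O.O...O
O.....O
OO....O
.O...O.
..O..O.
Generation 3: 17 live cells
(generation 3 grid is the final answer)

Answer: .......
..O....
..OO...
..OO...
O....OO
OO...OO
OOO..OO
.......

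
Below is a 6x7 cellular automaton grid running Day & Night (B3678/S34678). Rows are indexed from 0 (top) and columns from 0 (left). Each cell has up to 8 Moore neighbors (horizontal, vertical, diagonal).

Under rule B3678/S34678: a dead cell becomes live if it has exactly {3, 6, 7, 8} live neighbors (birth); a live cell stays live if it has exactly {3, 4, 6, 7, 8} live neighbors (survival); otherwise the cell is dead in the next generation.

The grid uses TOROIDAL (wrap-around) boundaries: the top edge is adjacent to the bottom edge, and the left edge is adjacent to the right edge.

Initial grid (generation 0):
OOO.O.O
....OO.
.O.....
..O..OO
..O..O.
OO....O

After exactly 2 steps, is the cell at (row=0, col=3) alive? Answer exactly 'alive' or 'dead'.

Simulating step by step:
Generation 0 (given above): 16 live cells
Generation 1: 13 live cells
.O.O..O
..OO.OO
....O.O
.O.....
.....O.
...O..O
Generation 2: 14 live cells
...O..O
..OO.OO
O.OO...
.....O.
.......
O.O.OO.

Cell (0,3) at generation 2: 1 -> alive

Answer: alive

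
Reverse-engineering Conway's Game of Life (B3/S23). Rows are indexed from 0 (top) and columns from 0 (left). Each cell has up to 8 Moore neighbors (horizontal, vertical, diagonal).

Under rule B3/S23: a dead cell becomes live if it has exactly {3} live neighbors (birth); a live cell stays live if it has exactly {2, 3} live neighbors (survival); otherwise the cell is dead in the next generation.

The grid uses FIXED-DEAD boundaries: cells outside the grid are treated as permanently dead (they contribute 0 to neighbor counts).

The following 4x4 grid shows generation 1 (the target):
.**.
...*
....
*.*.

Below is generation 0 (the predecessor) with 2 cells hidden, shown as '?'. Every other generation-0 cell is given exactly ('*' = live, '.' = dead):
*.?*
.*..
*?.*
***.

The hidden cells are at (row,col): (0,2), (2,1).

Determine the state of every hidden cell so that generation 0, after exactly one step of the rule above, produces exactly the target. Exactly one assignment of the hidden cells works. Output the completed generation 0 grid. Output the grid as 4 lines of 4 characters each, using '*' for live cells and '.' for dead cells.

Hidden generation-0 cells (in order): (0,2), (2,1).
A hidden cell only influences target cells in its own 3x3 neighborhood. Try each of the 2^2 = 4 assignments, step the completed generation 0 forward once under B3/S23, and compare with the target:
  (0,2)=. (2,1)=. -> step gives (0,1)='.' but target has '*' -> reject
  (0,2)=. (2,1)=* -> step gives (0,1)='.' but target has '*' -> reject
  (0,2)=* (2,1)=. -> step gives (1,0)='*' but target has '.' -> reject
  (0,2)=* (2,1)=* -> step reproduces the target at every cell -> ACCEPT
Unique solution: (0,2)=live, (2,1)=live.
Check: live-neighbor counts of every cell in the completed generation 0:
1321
4453
4551
3432
Applying B3/S23 to generation 0 with these counts gives:
.**.
...*
....
*.*.
which matches the target exactly.

Answer: *.**
.*..
**.*
***.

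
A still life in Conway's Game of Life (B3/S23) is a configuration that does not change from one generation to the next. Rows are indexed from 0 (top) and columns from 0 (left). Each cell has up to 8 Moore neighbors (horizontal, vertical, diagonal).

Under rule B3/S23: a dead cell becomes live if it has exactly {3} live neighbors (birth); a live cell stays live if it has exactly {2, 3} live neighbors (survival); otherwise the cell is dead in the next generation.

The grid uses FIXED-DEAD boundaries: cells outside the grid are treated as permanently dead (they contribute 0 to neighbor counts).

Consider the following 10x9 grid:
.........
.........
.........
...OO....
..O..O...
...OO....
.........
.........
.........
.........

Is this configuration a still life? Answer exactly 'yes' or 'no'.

Compute generation 1 and compare to generation 0 (given above):
Generation 1:
.........
.........
.........
...OO....
..O..O...
...OO....
.........
.........
.........
.........
The grids are IDENTICAL -> still life.

Answer: yes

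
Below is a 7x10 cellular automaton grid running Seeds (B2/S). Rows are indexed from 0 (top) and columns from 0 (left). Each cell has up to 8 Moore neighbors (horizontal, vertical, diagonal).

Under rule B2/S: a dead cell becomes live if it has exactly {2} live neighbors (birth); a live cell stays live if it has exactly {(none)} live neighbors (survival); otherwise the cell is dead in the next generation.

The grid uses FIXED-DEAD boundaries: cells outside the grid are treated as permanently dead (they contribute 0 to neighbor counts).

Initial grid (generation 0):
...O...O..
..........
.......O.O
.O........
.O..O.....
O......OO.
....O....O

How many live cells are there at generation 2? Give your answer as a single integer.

Answer: 15

Derivation:
Simulating step by step:
Generation 0 (given above): 12 live cells
Generation 1: 15 live cells
..........
......OO..
........O.
O.O.....O.
..O....OO.
.O.OOO...O
.......O..
Generation 2: 15 live cells
......OO..
........O.
.O....O..O
...O......
O....OO...
..........
..OO.OO.O.
Population at generation 2: 15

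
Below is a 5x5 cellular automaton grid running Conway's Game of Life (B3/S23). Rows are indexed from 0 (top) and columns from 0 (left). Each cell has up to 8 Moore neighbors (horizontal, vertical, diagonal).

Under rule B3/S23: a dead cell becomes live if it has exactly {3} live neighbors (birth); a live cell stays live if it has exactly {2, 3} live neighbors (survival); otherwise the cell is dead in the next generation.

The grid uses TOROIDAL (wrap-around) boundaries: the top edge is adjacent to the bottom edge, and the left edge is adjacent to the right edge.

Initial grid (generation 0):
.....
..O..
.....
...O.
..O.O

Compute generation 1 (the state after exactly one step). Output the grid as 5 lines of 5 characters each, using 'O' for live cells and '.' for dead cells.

Answer: ...O.
.....
.....
...O.
...O.

Derivation:
Simulating step by step:
Generation 0 (given above): 4 live cells
Generation 1: 3 live cells
(generation 1 grid is the final answer)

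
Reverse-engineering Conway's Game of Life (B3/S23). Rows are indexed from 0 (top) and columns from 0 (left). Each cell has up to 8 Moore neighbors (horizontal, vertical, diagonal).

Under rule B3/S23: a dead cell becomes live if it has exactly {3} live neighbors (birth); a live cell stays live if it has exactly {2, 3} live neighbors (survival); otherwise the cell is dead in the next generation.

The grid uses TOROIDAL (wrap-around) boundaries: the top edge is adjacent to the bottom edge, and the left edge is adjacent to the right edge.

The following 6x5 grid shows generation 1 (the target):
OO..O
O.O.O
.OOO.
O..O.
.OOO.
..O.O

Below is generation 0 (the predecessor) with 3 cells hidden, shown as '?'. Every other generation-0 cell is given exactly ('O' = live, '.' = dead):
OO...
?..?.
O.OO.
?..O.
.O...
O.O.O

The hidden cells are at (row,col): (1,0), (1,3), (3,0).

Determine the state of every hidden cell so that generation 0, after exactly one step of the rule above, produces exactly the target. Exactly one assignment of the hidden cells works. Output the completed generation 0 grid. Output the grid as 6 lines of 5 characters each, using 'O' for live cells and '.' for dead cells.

Answer: OO...
.....
O.OO.
O..O.
.O...
O.O.O

Derivation:
Hidden generation-0 cells (in order): (1,0), (1,3), (3,0).
A hidden cell only influences target cells in its own 3x3 neighborhood. Try each of the 2^3 = 8 assignments, step the completed generation 0 forward once under B3/S23, and compare with the target:
  (1,0)=. (1,3)=. (3,0)=. -> step gives (2,1)='.' but target has 'O' -> reject
  (1,0)=. (1,3)=. (3,0)=O -> step reproduces the target at every cell -> ACCEPT
  (1,0)=. (1,3)=O (3,0)=. -> step gives (0,2)='O' but target has '.' -> reject
  (1,0)=. (1,3)=O (3,0)=O -> step gives (0,2)='O' but target has '.' -> reject
  (1,0)=O (1,3)=. (3,0)=. -> step gives (0,0)='.' but target has 'O' -> reject
  (1,0)=O (1,3)=. (3,0)=O -> step gives (0,0)='.' but target has 'O' -> reject
  (1,0)=O (1,3)=O (3,0)=. -> step gives (0,0)='.' but target has 'O' -> reject
  (1,0)=O (1,3)=O (3,0)=O -> step gives (0,0)='.' but target has 'O' -> reject
Unique solution: (1,0)=dead, (1,3)=dead, (3,0)=live.
Check: live-neighbor counts of every cell in the completed generation 0:
33223
34323
13224
24424
43334
45222
Applying B3/S23 to generation 0 with these counts gives:
OO..O
O.O.O
.OOO.
O..O.
.OOO.
..O.O
which matches the target exactly.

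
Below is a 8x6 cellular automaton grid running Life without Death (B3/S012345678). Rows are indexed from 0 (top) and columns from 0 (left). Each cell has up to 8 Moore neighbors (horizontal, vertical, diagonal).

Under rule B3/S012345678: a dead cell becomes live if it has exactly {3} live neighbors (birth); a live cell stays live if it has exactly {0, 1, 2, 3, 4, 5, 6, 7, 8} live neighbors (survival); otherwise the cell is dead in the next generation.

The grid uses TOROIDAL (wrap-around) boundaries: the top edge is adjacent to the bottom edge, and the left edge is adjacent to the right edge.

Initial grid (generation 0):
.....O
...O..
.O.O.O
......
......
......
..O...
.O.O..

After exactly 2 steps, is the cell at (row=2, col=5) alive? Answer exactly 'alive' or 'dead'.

Simulating step by step:
Generation 0 (given above): 8 live cells
Generation 1: 15 live cells
..O.OO
O.OO..
.OOOOO
......
......
......
..O...
.OOO..
Generation 2: 23 live cells
O.O.OO
O.OO..
OOOOOO
..OOO.
......
......
.OOO..
.OOOO.

Cell (2,5) at generation 2: 1 -> alive

Answer: alive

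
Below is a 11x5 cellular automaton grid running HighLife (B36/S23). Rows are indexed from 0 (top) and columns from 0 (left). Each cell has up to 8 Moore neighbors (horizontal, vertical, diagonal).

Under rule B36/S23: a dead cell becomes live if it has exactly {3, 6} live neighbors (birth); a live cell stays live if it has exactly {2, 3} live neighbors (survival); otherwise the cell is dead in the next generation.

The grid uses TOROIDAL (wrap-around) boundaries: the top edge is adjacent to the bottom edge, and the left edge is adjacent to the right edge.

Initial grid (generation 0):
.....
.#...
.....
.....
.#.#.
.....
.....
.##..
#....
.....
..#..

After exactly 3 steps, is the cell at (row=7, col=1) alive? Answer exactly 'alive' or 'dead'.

Simulating step by step:
Generation 0 (given above): 7 live cells
Generation 1: 2 live cells
.....
.....
.....
.....
.....
.....
.....
.#...
.#...
.....
.....
Generation 2: 0 live cells
.....
.....
.....
.....
.....
.....
.....
.....
.....
.....
.....
Generation 3: 0 live cells
.....
.....
.....
.....
.....
.....
.....
.....
.....
.....
.....

Cell (7,1) at generation 3: 0 -> dead

Answer: dead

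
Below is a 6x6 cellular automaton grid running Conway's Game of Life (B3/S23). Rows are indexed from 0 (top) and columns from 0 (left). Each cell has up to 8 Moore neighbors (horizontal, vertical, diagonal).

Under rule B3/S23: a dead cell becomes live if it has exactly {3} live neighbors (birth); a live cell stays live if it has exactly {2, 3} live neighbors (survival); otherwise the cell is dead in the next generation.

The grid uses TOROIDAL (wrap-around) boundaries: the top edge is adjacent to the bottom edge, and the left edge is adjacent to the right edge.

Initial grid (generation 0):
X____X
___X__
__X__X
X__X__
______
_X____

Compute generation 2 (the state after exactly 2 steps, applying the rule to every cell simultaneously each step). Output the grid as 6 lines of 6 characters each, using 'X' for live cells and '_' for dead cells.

Answer: XX____
XX__X_
___XX_
___X__
______
______

Derivation:
Simulating step by step:
Generation 0 (given above): 8 live cells
Generation 1: 8 live cells
X_____
X___XX
__XXX_
______
______
X_____
Generation 2: 8 live cells
(generation 2 grid is the final answer)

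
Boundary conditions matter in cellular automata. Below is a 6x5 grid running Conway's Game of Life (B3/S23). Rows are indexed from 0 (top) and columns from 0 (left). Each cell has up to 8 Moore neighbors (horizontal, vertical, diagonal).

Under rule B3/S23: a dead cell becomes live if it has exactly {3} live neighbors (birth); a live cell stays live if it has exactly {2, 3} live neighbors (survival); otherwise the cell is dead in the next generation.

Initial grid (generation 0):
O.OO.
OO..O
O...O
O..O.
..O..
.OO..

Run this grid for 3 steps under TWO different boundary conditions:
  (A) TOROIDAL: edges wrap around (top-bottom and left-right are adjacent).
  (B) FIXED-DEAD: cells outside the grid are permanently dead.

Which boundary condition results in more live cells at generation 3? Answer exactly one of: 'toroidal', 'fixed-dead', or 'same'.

Answer: toroidal

Derivation:
Under TOROIDAL boundary, generation 3:
.....
..OOO
OO..O
.O...
OO..O
.O..O
Population = 12

Under FIXED-DEAD boundary, generation 3:
.OOO.
..O.O
O..O.
.....
.O.O.
..OO.
Population = 11

Comparison: toroidal=12, fixed-dead=11 -> toroidal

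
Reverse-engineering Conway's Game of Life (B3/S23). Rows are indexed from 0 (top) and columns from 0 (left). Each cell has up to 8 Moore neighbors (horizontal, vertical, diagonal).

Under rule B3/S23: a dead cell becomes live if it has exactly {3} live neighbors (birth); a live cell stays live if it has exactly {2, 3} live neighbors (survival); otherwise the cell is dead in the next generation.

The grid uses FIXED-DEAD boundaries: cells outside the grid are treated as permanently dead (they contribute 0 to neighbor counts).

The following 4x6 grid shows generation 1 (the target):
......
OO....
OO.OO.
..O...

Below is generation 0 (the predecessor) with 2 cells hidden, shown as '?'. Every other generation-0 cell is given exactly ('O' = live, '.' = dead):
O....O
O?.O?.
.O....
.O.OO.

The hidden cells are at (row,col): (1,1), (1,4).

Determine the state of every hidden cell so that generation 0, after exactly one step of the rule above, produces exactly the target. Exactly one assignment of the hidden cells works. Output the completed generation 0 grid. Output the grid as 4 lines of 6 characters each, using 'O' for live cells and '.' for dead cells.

Answer: O....O
O..O..
.O....
.O.OO.

Derivation:
Hidden generation-0 cells (in order): (1,1), (1,4).
A hidden cell only influences target cells in its own 3x3 neighborhood. Try each of the 2^2 = 4 assignments, step the completed generation 0 forward once under B3/S23, and compare with the target:
  (1,1)=. (1,4)=. -> step reproduces the target at every cell -> ACCEPT
  (1,1)=. (1,4)=O -> step gives (0,4)='O' but target has '.' -> reject
  (1,1)=O (1,4)=. -> step gives (0,0)='O' but target has '.' -> reject
  (1,1)=O (1,4)=O -> step gives (0,0)='O' but target has '.' -> reject
Unique solution: (1,1)=dead, (1,4)=dead.
Check: live-neighbor counts of every cell in the completed generation 0:
121120
232021
324331
213111
Applying B3/S23 to generation 0 with these counts gives:
......
OO....
OO.OO.
..O...
which matches the target exactly.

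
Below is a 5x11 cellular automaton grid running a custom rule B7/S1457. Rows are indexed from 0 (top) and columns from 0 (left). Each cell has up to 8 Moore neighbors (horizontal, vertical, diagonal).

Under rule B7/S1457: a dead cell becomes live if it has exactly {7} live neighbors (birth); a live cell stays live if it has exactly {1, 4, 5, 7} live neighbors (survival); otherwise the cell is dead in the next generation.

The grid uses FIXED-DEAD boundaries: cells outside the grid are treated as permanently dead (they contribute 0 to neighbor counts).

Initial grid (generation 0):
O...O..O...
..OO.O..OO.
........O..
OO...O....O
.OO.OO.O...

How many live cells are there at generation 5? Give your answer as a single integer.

Simulating step by step:
Generation 0 (given above): 18 live cells
Generation 1: 3 live cells
.......O...
..O..O.....
...........
...........
...........
Generation 2: 0 live cells
...........
...........
...........
...........
...........
Generation 3: 0 live cells
...........
...........
...........
...........
...........
Generation 4: 0 live cells
...........
...........
...........
...........
...........
Generation 5: 0 live cells
...........
...........
...........
...........
...........
Population at generation 5: 0

Answer: 0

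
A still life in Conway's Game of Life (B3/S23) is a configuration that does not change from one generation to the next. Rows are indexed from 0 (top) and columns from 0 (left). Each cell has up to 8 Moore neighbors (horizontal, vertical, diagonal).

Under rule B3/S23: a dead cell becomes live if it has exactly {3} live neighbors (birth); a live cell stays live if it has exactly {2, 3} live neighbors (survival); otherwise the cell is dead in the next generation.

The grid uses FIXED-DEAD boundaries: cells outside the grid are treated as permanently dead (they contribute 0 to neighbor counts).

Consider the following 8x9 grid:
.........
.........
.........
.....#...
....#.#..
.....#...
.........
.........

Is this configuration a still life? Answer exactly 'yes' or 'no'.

Answer: yes

Derivation:
Compute generation 1 and compare to generation 0 (given above):
Generation 1:
.........
.........
.........
.....#...
....#.#..
.....#...
.........
.........
The grids are IDENTICAL -> still life.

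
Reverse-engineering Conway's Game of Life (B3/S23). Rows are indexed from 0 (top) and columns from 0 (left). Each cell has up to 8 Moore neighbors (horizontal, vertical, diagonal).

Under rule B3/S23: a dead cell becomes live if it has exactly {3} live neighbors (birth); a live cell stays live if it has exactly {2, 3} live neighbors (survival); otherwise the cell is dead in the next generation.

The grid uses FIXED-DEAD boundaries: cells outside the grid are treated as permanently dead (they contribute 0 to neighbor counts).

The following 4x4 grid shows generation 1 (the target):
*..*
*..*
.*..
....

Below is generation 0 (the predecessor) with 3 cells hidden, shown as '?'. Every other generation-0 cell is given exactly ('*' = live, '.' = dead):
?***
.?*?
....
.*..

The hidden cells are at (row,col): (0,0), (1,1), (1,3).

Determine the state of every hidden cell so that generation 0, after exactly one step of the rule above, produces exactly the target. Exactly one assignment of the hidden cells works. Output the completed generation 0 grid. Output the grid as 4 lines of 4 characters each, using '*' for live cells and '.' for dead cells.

Answer: ****
.***
....
.*..

Derivation:
Hidden generation-0 cells (in order): (0,0), (1,1), (1,3).
A hidden cell only influences target cells in its own 3x3 neighborhood. Try each of the 2^3 = 8 assignments, step the completed generation 0 forward once under B3/S23, and compare with the target:
  (0,0)=. (1,1)=. (1,3)=. -> step gives (0,0)='.' but target has '*' -> reject
  (0,0)=. (1,1)=. (1,3)=* -> step gives (0,0)='.' but target has '*' -> reject
  (0,0)=. (1,1)=* (1,3)=. -> step gives (0,0)='.' but target has '*' -> reject
  (0,0)=. (1,1)=* (1,3)=* -> step gives (0,0)='.' but target has '*' -> reject
  (0,0)=* (1,1)=. (1,3)=. -> step gives (0,0)='.' but target has '*' -> reject
  (0,0)=* (1,1)=. (1,3)=* -> step gives (0,0)='.' but target has '*' -> reject
  (0,0)=* (1,1)=* (1,3)=. -> step gives (2,2)='*' but target has '.' -> reject
  (0,0)=* (1,1)=* (1,3)=* -> step reproduces the target at every cell -> ACCEPT
Unique solution: (0,0)=live, (1,1)=live, (1,3)=live.
Check: live-neighbor counts of every cell in the completed generation 0:
2453
3453
2342
1010
Applying B3/S23 to generation 0 with these counts gives:
*..*
*..*
.*..
....
which matches the target exactly.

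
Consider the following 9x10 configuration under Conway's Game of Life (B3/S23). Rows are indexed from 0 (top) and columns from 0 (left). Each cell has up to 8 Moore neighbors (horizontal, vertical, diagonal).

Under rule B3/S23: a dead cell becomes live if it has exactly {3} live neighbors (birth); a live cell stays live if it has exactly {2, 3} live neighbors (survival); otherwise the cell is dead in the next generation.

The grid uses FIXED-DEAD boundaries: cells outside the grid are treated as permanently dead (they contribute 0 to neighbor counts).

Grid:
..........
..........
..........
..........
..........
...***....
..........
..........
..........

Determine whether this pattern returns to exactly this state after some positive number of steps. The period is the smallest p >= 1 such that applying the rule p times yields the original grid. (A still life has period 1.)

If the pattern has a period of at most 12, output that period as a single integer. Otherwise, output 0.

Simulating and comparing each generation to the original:
Gen 0 (original, given above): 3 live cells
Gen 1: 3 live cells, differs from original
Gen 2: 3 live cells, MATCHES original -> period = 2

Answer: 2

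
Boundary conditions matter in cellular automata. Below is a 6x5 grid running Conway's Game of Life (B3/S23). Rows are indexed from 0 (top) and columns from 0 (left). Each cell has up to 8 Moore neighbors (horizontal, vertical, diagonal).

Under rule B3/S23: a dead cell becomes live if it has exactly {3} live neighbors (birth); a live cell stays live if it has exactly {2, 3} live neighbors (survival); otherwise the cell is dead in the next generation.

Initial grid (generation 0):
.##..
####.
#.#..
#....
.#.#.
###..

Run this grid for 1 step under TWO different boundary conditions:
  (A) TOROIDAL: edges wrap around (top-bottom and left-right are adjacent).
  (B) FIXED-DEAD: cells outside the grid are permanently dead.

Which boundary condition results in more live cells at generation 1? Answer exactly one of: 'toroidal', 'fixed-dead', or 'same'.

Under TOROIDAL boundary, generation 1:
....#
#..##
#.##.
#.#.#
....#
#..#.
Population = 13

Under FIXED-DEAD boundary, generation 1:
#..#.
#..#.
#.##.
#.#..
.....
###..
Population = 12

Comparison: toroidal=13, fixed-dead=12 -> toroidal

Answer: toroidal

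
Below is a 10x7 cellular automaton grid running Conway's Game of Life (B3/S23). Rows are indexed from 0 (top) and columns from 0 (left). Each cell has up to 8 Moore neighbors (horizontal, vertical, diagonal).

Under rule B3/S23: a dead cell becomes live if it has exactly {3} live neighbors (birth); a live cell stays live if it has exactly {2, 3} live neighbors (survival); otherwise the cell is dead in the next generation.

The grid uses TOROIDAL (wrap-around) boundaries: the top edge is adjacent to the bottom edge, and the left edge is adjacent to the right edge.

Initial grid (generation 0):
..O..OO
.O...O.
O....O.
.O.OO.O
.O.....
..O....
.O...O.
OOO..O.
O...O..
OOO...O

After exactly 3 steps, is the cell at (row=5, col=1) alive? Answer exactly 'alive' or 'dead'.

Answer: alive

Derivation:
Simulating step by step:
Generation 0 (given above): 25 live cells
Generation 1: 30 live cells
..O..O.
OO..OO.
OOO..O.
.OO.OOO
OO.O...
.OO....
O.....O
O.O.OO.
...O.O.
..OO...
Generation 2: 30 live cells
..O..OO
O..OOO.
.......
....OO.
...OOOO
..O...O
O.OO.OO
OO.OOO.
.O...OO
..OO...
Generation 3: 24 live cells
.OO..OO
...OOO.
...O..O
...O..O
...O..O
.OO....
.......
...O...
.O...OO
OOOOO..

Cell (5,1) at generation 3: 1 -> alive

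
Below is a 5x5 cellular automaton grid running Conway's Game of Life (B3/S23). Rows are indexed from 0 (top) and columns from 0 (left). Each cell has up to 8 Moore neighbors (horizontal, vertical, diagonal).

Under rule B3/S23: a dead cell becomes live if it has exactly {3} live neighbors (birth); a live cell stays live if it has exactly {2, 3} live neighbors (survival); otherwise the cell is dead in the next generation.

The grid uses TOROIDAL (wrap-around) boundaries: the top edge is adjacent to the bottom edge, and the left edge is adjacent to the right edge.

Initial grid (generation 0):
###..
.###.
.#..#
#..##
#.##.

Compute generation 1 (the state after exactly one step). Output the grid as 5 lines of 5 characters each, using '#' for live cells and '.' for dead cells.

Simulating step by step:
Generation 0 (given above): 14 live cells
Generation 1: 4 live cells
(generation 1 grid is the final answer)

Answer: #....
...##
.#...
.....
.....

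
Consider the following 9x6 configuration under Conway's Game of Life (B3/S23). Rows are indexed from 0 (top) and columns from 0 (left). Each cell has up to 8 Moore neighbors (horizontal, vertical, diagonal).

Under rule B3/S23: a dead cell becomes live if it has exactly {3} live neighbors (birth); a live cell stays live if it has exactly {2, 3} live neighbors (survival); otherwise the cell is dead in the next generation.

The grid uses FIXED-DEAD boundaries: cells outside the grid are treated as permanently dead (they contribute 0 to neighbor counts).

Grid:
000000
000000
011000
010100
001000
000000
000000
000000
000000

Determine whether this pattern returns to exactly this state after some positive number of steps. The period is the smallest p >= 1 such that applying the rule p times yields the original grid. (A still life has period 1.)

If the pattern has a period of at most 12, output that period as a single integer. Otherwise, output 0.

Simulating and comparing each generation to the original:
Gen 0 (original, given above): 5 live cells
Gen 1: 5 live cells, MATCHES original -> period = 1

Answer: 1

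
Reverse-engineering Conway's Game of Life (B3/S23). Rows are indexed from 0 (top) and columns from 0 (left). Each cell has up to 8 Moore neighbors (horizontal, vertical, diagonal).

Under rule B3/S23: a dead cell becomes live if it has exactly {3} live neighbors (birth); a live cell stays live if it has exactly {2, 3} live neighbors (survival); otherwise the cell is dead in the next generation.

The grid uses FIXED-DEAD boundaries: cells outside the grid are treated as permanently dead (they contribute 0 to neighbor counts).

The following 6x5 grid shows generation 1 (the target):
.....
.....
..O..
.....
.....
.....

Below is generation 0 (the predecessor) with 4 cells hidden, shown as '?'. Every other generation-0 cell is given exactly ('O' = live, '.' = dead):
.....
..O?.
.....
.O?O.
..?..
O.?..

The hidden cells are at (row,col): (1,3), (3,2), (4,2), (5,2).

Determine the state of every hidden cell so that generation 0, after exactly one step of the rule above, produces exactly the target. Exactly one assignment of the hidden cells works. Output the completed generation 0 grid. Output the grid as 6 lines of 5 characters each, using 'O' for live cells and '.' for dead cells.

Answer: .....
..O..
.....
.O.O.
.....
O....

Derivation:
Hidden generation-0 cells (in order): (1,3), (3,2), (4,2), (5,2).
A hidden cell only influences target cells in its own 3x3 neighborhood. Try each of the 2^4 = 16 assignments, step the completed generation 0 forward once under B3/S23, and compare with the target:
  (1,3)=. (3,2)=. (4,2)=. (5,2)=. -> step reproduces the target at every cell -> ACCEPT
  (1,3)=. (3,2)=. (4,2)=. (5,2)=O -> step gives (4,1)='O' but target has '.' -> reject
  (1,3)=. (3,2)=. (4,2)=O (5,2)=. -> step gives (3,2)='O' but target has '.' -> reject
  (1,3)=. (3,2)=. (4,2)=O (5,2)=O -> step gives (3,2)='O' but target has '.' -> reject
  (1,3)=. (3,2)=O (4,2)=. (5,2)=. -> step gives (2,1)='O' but target has '.' -> reject
  (1,3)=. (3,2)=O (4,2)=. (5,2)=O -> step gives (2,1)='O' but target has '.' -> reject
  (1,3)=. (3,2)=O (4,2)=O (5,2)=. -> step gives (2,1)='O' but target has '.' -> reject
  (1,3)=. (3,2)=O (4,2)=O (5,2)=O -> step gives (2,1)='O' but target has '.' -> reject
  (1,3)=O (3,2)=. (4,2)=. (5,2)=. -> step gives (2,2)='.' but target has 'O' -> reject
  (1,3)=O (3,2)=. (4,2)=. (5,2)=O -> step gives (2,2)='.' but target has 'O' -> reject
  (1,3)=O (3,2)=. (4,2)=O (5,2)=. -> step gives (2,2)='.' but target has 'O' -> reject
  (1,3)=O (3,2)=. (4,2)=O (5,2)=O -> step gives (2,2)='.' but target has 'O' -> reject
  (1,3)=O (3,2)=O (4,2)=. (5,2)=. -> step gives (2,1)='O' but target has '.' -> reject
  (1,3)=O (3,2)=O (4,2)=. (5,2)=O -> step gives (2,1)='O' but target has '.' -> reject
  (1,3)=O (3,2)=O (4,2)=O (5,2)=. -> step gives (2,1)='O' but target has '.' -> reject
  (1,3)=O (3,2)=O (4,2)=O (5,2)=O -> step gives (2,1)='O' but target has '.' -> reject
Unique solution: (1,3)=dead, (3,2)=dead, (4,2)=dead, (5,2)=dead.
Check: live-neighbor counts of every cell in the completed generation 0:
01110
01010
12321
10201
22211
01000
Applying B3/S23 to generation 0 with these counts gives:
.....
.....
..O..
.....
.....
.....
which matches the target exactly.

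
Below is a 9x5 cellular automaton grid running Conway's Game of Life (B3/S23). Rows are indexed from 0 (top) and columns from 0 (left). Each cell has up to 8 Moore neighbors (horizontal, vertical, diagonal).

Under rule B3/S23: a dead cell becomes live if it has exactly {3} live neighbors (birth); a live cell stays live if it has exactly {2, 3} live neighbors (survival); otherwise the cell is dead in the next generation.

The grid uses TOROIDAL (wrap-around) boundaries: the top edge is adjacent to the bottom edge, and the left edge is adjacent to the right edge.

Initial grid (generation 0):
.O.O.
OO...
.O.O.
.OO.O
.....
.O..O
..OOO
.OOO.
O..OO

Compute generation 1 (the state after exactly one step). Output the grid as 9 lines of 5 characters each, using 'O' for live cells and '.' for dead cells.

Answer: .O.O.
OO..O
...OO
OOOO.
.OOO.
O.O.O
....O
.O...
O....

Derivation:
Simulating step by step:
Generation 0 (given above): 20 live cells
Generation 1: 20 live cells
(generation 1 grid is the final answer)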